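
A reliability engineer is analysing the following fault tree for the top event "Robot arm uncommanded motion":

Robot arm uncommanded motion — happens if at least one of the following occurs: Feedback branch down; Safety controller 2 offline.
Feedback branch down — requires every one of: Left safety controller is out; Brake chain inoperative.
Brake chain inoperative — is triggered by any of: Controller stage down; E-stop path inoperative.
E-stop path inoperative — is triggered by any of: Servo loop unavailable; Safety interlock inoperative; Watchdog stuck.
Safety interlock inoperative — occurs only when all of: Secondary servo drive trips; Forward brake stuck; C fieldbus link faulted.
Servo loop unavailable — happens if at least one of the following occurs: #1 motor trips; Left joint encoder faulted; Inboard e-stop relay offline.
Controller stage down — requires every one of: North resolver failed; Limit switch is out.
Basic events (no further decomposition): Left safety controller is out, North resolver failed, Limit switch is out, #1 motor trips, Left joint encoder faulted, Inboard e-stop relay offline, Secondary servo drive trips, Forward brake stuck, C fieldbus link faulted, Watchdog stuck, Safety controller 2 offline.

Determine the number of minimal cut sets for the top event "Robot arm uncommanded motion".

7

Controller stage down [AND]: one cut set from each child combined → 1 × 1 = 1 cut set(s).
Servo loop unavailable [OR]: union of children's cut sets → 3 cut set(s).
Safety interlock inoperative [AND]: one cut set from each child combined → 1 × 1 × 1 = 1 cut set(s).
E-stop path inoperative [OR]: union of children's cut sets → 5 cut set(s).
Brake chain inoperative [OR]: union of children's cut sets → 6 cut set(s).
Feedback branch down [AND]: one cut set from each child combined → 1 × 6 = 6 cut set(s).
Robot arm uncommanded motion [OR]: union of children's cut sets → 7 cut set(s).
Minimal cut sets: {Left safety controller is out, Limit switch is out, North resolver failed}; {#1 motor trips, Left safety controller is out}; {Left joint encoder faulted, Left safety controller is out}; {Inboard e-stop relay offline, Left safety controller is out}; {C fieldbus link faulted, Forward brake stuck, Left safety controller is out, Secondary servo drive trips}; {Left safety controller is out, Watchdog stuck}; {Safety controller 2 offline}.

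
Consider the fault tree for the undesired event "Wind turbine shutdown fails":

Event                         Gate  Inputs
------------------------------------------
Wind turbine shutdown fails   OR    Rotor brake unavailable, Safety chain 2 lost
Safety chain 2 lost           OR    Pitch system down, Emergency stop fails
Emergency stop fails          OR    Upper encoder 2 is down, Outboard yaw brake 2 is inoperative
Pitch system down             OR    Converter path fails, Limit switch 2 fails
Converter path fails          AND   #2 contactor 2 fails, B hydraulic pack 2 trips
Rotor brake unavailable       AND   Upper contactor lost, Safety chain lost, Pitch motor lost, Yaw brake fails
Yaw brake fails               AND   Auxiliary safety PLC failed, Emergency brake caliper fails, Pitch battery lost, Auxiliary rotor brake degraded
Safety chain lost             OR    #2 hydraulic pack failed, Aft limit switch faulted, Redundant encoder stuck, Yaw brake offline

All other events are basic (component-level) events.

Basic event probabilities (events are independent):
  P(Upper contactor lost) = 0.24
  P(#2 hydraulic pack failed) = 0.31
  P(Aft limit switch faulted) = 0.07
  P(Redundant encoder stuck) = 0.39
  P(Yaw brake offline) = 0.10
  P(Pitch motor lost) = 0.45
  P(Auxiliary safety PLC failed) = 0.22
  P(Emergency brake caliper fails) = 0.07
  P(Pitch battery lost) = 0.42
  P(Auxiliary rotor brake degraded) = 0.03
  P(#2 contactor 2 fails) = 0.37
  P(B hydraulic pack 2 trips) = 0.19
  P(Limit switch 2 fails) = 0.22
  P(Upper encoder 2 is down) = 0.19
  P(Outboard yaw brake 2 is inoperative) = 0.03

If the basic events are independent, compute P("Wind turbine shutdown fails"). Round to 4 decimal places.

P(Safety chain lost) [OR] = 1 − (1−0.31) × (1−0.07) × (1−0.39) × (1−0.10) = 0.647707
P(Yaw brake fails) [AND] = 0.22 × 0.07 × 0.42 × 0.03 = 0.000194
P(Rotor brake unavailable) [AND] = 0.24 × 0.647707 × 0.45 × 0.000194 = 0.000014
P(Converter path fails) [AND] = 0.37 × 0.19 = 0.070300
P(Pitch system down) [OR] = 1 − (1−0.070300) × (1−0.22) = 0.274834
P(Emergency stop fails) [OR] = 1 − (1−0.19) × (1−0.03) = 0.214300
P(Safety chain 2 lost) [OR] = 1 − (1−0.274834) × (1−0.214300) = 0.430237
P(Wind turbine shutdown fails) [OR] = 1 − (1−0.000014) × (1−0.430237) = 0.430245
Rounded to 4 decimal places: P(Wind turbine shutdown fails) ≈ 0.4302.

0.4302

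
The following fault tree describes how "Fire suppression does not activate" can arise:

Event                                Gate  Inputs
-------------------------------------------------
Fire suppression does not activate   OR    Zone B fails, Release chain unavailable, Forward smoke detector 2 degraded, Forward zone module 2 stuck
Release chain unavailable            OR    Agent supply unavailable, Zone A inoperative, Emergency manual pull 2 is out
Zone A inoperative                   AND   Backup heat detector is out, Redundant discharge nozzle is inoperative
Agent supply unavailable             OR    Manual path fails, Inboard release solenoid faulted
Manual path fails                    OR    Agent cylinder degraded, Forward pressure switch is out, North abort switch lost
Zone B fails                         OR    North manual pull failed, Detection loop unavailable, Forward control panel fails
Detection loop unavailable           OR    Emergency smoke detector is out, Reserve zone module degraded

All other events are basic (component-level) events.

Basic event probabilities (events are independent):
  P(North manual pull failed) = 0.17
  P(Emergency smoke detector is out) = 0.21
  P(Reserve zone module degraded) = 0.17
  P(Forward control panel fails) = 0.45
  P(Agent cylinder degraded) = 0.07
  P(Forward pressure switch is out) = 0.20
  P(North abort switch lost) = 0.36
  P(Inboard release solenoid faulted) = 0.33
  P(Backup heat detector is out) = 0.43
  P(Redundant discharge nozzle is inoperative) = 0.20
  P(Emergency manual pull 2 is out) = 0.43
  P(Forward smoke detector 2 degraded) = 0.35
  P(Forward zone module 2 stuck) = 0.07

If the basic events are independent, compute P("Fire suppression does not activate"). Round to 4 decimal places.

P(Detection loop unavailable) [OR] = 1 − (1−0.21) × (1−0.17) = 0.344300
P(Zone B fails) [OR] = 1 − (1−0.17) × (1−0.344300) × (1−0.45) = 0.700673
P(Manual path fails) [OR] = 1 − (1−0.07) × (1−0.20) × (1−0.36) = 0.523840
P(Agent supply unavailable) [OR] = 1 − (1−0.523840) × (1−0.33) = 0.680973
P(Zone A inoperative) [AND] = 0.43 × 0.20 = 0.086000
P(Release chain unavailable) [OR] = 1 − (1−0.680973) × (1−0.086000) × (1−0.43) = 0.833793
P(Fire suppression does not activate) [OR] = 1 − (1−0.700673) × (1−0.833793) × (1−0.35) × (1−0.07) = 0.969926
Rounded to 4 decimal places: P(Fire suppression does not activate) ≈ 0.9699.

0.9699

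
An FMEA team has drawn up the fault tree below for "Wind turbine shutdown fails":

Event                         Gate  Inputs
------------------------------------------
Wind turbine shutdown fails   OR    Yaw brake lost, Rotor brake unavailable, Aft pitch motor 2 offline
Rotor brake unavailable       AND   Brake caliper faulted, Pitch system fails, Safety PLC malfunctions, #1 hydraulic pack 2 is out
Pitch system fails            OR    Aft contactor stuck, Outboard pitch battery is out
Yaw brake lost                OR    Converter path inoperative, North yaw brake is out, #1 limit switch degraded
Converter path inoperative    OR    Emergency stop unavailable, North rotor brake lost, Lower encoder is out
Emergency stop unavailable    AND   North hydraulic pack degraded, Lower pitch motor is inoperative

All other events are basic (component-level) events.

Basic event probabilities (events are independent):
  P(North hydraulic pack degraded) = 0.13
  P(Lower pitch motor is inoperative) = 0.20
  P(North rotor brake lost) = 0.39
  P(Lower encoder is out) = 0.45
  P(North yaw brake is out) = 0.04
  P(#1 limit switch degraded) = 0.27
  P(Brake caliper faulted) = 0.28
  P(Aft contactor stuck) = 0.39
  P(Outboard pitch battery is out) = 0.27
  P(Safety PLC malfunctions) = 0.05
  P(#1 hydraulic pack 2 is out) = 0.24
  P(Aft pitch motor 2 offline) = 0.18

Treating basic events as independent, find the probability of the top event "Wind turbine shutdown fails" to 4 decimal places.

P(Emergency stop unavailable) [AND] = 0.13 × 0.20 = 0.026000
P(Converter path inoperative) [OR] = 1 − (1−0.026000) × (1−0.39) × (1−0.45) = 0.673223
P(Yaw brake lost) [OR] = 1 − (1−0.673223) × (1−0.04) × (1−0.27) = 0.770995
P(Pitch system fails) [OR] = 1 − (1−0.39) × (1−0.27) = 0.554700
P(Rotor brake unavailable) [AND] = 0.28 × 0.554700 × 0.05 × 0.24 = 0.001864
P(Wind turbine shutdown fails) [OR] = 1 − (1−0.770995) × (1−0.001864) × (1−0.18) = 0.812566
Rounded to 4 decimal places: P(Wind turbine shutdown fails) ≈ 0.8126.

0.8126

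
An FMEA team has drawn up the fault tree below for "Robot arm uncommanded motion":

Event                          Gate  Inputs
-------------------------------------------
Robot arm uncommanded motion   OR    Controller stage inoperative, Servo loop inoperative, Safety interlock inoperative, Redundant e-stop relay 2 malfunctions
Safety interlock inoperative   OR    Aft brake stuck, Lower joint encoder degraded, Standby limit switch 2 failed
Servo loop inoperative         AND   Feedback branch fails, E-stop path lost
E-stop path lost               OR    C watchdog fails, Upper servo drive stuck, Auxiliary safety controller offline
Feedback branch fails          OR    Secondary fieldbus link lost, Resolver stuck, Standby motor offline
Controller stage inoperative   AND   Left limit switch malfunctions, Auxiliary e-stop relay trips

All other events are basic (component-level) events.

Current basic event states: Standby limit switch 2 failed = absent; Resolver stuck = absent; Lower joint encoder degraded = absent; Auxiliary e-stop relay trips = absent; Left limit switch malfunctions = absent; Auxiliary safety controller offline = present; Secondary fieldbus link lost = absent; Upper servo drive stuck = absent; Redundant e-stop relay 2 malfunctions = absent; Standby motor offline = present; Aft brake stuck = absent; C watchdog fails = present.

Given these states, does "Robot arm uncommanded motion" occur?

Controller stage inoperative [AND]: Left limit switch malfunctions=not, Auxiliary e-stop relay trips=not → not all inputs occur → does not occur.
Feedback branch fails [OR]: Secondary fieldbus link lost=not, Resolver stuck=not, Standby motor offline=occurs → at least one input occurs → occurs.
E-stop path lost [OR]: C watchdog fails=occurs, Upper servo drive stuck=not, Auxiliary safety controller offline=occurs → at least one input occurs → occurs.
Servo loop inoperative [AND]: Feedback branch fails=occurs, E-stop path lost=occurs → all inputs occur → occurs.
Safety interlock inoperative [OR]: Aft brake stuck=not, Lower joint encoder degraded=not, Standby limit switch 2 failed=not → no input occurs → does not occur.
Robot arm uncommanded motion [OR]: Controller stage inoperative=not, Servo loop inoperative=occurs, Safety interlock inoperative=not, Redundant e-stop relay 2 malfunctions=not → at least one input occurs → occurs.

Yes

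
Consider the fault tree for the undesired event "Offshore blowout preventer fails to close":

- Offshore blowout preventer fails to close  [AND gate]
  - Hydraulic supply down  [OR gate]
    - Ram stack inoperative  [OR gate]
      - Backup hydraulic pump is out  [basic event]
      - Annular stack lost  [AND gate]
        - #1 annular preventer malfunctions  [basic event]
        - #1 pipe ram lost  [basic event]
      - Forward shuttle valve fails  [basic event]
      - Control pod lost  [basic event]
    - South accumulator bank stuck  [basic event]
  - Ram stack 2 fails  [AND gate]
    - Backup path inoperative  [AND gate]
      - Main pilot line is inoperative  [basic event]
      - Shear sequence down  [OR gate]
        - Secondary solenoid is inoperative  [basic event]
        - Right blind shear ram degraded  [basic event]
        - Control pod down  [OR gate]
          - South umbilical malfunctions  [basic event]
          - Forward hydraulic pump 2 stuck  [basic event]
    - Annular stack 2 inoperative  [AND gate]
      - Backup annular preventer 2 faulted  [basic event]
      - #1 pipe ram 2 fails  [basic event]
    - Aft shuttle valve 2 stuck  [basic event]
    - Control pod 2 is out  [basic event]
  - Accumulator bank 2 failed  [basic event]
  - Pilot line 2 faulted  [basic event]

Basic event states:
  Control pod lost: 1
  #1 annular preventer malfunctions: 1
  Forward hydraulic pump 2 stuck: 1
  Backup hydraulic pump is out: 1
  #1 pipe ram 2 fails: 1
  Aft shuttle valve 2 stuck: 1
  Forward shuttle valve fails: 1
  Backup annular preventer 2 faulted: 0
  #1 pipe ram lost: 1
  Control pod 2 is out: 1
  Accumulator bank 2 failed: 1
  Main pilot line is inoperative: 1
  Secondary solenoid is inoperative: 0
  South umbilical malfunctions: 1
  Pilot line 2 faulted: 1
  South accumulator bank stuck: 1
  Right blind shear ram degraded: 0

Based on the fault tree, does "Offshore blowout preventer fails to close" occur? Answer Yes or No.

No

Annular stack lost [AND]: #1 annular preventer malfunctions=occurs, #1 pipe ram lost=occurs → all inputs occur → occurs.
Ram stack inoperative [OR]: Backup hydraulic pump is out=occurs, Annular stack lost=occurs, Forward shuttle valve fails=occurs, Control pod lost=occurs → at least one input occurs → occurs.
Hydraulic supply down [OR]: Ram stack inoperative=occurs, South accumulator bank stuck=occurs → at least one input occurs → occurs.
Control pod down [OR]: South umbilical malfunctions=occurs, Forward hydraulic pump 2 stuck=occurs → at least one input occurs → occurs.
Shear sequence down [OR]: Secondary solenoid is inoperative=not, Right blind shear ram degraded=not, Control pod down=occurs → at least one input occurs → occurs.
Backup path inoperative [AND]: Main pilot line is inoperative=occurs, Shear sequence down=occurs → all inputs occur → occurs.
Annular stack 2 inoperative [AND]: Backup annular preventer 2 faulted=not, #1 pipe ram 2 fails=occurs → not all inputs occur → does not occur.
Ram stack 2 fails [AND]: Backup path inoperative=occurs, Annular stack 2 inoperative=not, Aft shuttle valve 2 stuck=occurs, Control pod 2 is out=occurs → not all inputs occur → does not occur.
Offshore blowout preventer fails to close [AND]: Hydraulic supply down=occurs, Ram stack 2 fails=not, Accumulator bank 2 failed=occurs, Pilot line 2 faulted=occurs → not all inputs occur → does not occur.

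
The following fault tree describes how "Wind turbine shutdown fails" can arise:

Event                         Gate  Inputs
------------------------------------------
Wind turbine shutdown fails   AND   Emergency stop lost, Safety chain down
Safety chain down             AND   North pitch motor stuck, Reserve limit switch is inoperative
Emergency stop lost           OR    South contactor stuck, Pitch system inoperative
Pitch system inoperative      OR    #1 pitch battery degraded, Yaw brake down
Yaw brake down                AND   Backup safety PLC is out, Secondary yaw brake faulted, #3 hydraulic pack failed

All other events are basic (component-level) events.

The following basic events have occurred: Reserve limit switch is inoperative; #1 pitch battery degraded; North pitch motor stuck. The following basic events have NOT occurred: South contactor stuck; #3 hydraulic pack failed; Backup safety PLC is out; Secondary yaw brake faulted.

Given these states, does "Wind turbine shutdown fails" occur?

Yaw brake down [AND]: Backup safety PLC is out=not, Secondary yaw brake faulted=not, #3 hydraulic pack failed=not → not all inputs occur → does not occur.
Pitch system inoperative [OR]: #1 pitch battery degraded=occurs, Yaw brake down=not → at least one input occurs → occurs.
Emergency stop lost [OR]: South contactor stuck=not, Pitch system inoperative=occurs → at least one input occurs → occurs.
Safety chain down [AND]: North pitch motor stuck=occurs, Reserve limit switch is inoperative=occurs → all inputs occur → occurs.
Wind turbine shutdown fails [AND]: Emergency stop lost=occurs, Safety chain down=occurs → all inputs occur → occurs.

Yes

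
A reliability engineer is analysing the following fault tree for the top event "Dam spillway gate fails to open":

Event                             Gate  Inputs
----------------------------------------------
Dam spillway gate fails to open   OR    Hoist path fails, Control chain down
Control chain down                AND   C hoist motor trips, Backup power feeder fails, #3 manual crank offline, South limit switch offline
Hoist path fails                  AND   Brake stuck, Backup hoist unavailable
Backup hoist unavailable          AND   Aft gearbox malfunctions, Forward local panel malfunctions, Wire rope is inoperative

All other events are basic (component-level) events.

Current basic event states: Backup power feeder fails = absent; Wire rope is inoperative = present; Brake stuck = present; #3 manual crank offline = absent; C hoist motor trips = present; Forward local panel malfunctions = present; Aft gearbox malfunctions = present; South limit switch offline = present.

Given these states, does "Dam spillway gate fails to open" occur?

Backup hoist unavailable [AND]: Aft gearbox malfunctions=occurs, Forward local panel malfunctions=occurs, Wire rope is inoperative=occurs → all inputs occur → occurs.
Hoist path fails [AND]: Brake stuck=occurs, Backup hoist unavailable=occurs → all inputs occur → occurs.
Control chain down [AND]: C hoist motor trips=occurs, Backup power feeder fails=not, #3 manual crank offline=not, South limit switch offline=occurs → not all inputs occur → does not occur.
Dam spillway gate fails to open [OR]: Hoist path fails=occurs, Control chain down=not → at least one input occurs → occurs.

Yes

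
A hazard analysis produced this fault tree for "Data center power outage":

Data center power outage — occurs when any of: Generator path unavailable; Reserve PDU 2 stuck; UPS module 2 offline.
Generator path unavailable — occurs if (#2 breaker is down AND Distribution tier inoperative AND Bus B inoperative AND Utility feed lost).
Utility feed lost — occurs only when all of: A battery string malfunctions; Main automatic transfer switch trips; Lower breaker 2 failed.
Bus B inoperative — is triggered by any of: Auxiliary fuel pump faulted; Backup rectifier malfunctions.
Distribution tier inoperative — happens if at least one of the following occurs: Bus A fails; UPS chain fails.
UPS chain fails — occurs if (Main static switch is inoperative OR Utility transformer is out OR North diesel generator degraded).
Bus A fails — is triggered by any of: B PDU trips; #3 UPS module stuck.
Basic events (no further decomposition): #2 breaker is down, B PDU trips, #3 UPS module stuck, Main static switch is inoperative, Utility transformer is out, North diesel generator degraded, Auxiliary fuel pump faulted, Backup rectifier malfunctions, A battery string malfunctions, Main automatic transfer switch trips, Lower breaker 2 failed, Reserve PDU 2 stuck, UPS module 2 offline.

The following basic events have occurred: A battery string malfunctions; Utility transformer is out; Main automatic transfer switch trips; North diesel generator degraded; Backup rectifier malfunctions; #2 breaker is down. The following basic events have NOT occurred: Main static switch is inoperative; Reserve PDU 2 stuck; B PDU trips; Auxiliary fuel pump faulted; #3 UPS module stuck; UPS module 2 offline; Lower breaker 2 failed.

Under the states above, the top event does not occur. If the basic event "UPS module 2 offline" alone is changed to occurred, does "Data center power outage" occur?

Yes

Counterfactual: set "UPS module 2 offline" to occurred.
Bus A fails [OR]: B PDU trips=not, #3 UPS module stuck=not → no input occurs → does not occur.
UPS chain fails [OR]: Main static switch is inoperative=not, Utility transformer is out=occurs, North diesel generator degraded=occurs → at least one input occurs → occurs.
Distribution tier inoperative [OR]: Bus A fails=not, UPS chain fails=occurs → at least one input occurs → occurs.
Bus B inoperative [OR]: Auxiliary fuel pump faulted=not, Backup rectifier malfunctions=occurs → at least one input occurs → occurs.
Utility feed lost [AND]: A battery string malfunctions=occurs, Main automatic transfer switch trips=occurs, Lower breaker 2 failed=not → not all inputs occur → does not occur.
Generator path unavailable [AND]: #2 breaker is down=occurs, Distribution tier inoperative=occurs, Bus B inoperative=occurs, Utility feed lost=not → not all inputs occur → does not occur.
Data center power outage [OR]: Generator path unavailable=not, Reserve PDU 2 stuck=not, UPS module 2 offline=occurs → at least one input occurs → occurs.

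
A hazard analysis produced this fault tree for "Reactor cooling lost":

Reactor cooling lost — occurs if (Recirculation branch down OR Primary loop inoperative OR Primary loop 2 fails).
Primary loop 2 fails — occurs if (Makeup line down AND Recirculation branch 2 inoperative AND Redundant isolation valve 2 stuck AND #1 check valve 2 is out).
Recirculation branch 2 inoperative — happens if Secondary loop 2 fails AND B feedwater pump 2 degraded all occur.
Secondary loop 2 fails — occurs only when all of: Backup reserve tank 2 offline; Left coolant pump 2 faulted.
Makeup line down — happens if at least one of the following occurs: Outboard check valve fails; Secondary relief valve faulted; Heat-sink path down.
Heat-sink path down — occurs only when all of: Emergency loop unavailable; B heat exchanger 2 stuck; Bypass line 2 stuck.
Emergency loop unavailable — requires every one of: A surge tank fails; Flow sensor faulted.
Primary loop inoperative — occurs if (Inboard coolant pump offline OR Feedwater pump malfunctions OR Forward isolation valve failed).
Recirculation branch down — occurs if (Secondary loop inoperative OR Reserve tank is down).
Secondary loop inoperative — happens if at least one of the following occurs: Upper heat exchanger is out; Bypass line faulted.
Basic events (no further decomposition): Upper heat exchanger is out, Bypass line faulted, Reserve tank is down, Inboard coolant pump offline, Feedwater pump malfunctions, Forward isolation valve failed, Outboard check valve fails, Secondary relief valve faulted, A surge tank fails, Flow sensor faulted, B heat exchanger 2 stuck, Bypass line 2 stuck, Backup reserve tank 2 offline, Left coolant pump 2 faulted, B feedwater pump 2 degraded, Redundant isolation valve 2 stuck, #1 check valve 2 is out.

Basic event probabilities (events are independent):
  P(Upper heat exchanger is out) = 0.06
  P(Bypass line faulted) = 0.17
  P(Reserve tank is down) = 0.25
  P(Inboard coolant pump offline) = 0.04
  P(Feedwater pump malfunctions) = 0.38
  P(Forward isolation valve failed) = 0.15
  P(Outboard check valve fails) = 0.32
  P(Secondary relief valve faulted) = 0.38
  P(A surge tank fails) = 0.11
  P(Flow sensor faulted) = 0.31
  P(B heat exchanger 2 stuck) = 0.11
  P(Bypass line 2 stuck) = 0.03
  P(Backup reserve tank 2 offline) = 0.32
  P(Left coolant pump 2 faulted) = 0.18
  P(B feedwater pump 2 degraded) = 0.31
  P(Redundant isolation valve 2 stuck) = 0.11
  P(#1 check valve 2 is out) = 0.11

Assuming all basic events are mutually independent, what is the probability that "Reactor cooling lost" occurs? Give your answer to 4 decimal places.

0.7040

P(Secondary loop inoperative) [OR] = 1 − (1−0.06) × (1−0.17) = 0.219800
P(Recirculation branch down) [OR] = 1 − (1−0.219800) × (1−0.25) = 0.414850
P(Primary loop inoperative) [OR] = 1 − (1−0.04) × (1−0.38) × (1−0.15) = 0.494080
P(Emergency loop unavailable) [AND] = 0.11 × 0.31 = 0.034100
P(Heat-sink path down) [AND] = 0.034100 × 0.11 × 0.03 = 0.000113
P(Makeup line down) [OR] = 1 − (1−0.32) × (1−0.38) × (1−0.000113) = 0.578448
P(Secondary loop 2 fails) [AND] = 0.32 × 0.18 = 0.057600
P(Recirculation branch 2 inoperative) [AND] = 0.057600 × 0.31 = 0.017856
P(Primary loop 2 fails) [AND] = 0.578448 × 0.017856 × 0.11 × 0.11 = 0.000125
P(Reactor cooling lost) [OR] = 1 − (1−0.414850) × (1−0.494080) × (1−0.000125) = 0.703998
Rounded to 4 decimal places: P(Reactor cooling lost) ≈ 0.7040.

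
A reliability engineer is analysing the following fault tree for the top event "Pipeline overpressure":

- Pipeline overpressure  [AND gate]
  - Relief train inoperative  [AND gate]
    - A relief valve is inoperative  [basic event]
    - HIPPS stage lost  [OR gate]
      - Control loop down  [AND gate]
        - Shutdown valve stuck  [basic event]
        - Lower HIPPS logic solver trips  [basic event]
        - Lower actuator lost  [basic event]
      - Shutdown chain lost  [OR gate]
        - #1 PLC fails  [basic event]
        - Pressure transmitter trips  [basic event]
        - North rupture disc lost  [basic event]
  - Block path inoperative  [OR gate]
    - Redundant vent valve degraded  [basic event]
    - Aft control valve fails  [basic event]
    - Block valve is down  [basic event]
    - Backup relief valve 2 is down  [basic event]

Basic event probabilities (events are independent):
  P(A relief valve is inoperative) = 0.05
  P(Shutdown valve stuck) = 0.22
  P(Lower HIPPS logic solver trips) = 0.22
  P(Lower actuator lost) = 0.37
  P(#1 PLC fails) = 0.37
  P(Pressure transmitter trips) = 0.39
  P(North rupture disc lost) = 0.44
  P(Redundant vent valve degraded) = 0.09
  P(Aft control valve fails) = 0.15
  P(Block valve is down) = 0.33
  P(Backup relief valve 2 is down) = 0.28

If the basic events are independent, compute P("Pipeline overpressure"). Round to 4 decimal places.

P(Control loop down) [AND] = 0.22 × 0.22 × 0.37 = 0.017908
P(Shutdown chain lost) [OR] = 1 − (1−0.37) × (1−0.39) × (1−0.44) = 0.784792
P(HIPPS stage lost) [OR] = 1 − (1−0.017908) × (1−0.784792) = 0.788646
P(Relief train inoperative) [AND] = 0.05 × 0.788646 = 0.039432
P(Block path inoperative) [OR] = 1 − (1−0.09) × (1−0.15) × (1−0.33) × (1−0.28) = 0.626864
P(Pipeline overpressure) [AND] = 0.039432 × 0.626864 = 0.024719
Rounded to 4 decimal places: P(Pipeline overpressure) ≈ 0.0247.

0.0247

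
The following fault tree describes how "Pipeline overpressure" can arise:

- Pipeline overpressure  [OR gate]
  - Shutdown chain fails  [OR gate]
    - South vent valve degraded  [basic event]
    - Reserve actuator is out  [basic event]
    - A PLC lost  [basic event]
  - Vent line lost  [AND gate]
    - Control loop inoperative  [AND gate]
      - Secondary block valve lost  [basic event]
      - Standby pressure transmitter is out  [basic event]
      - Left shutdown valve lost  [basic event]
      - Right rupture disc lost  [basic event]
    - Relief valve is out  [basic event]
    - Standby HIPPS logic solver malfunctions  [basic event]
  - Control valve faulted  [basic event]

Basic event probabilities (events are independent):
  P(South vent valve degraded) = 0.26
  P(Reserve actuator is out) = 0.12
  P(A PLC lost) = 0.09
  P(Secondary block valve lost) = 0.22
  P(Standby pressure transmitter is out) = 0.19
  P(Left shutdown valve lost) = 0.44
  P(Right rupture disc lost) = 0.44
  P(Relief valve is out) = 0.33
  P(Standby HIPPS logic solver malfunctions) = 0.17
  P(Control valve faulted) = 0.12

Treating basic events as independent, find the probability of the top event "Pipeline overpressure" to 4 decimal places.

P(Shutdown chain fails) [OR] = 1 − (1−0.26) × (1−0.12) × (1−0.09) = 0.407408
P(Control loop inoperative) [AND] = 0.22 × 0.19 × 0.44 × 0.44 = 0.008092
P(Vent line lost) [AND] = 0.008092 × 0.33 × 0.17 = 0.000454
P(Pipeline overpressure) [OR] = 1 − (1−0.407408) × (1−0.000454) × (1−0.12) = 0.478756
Rounded to 4 decimal places: P(Pipeline overpressure) ≈ 0.4788.

0.4788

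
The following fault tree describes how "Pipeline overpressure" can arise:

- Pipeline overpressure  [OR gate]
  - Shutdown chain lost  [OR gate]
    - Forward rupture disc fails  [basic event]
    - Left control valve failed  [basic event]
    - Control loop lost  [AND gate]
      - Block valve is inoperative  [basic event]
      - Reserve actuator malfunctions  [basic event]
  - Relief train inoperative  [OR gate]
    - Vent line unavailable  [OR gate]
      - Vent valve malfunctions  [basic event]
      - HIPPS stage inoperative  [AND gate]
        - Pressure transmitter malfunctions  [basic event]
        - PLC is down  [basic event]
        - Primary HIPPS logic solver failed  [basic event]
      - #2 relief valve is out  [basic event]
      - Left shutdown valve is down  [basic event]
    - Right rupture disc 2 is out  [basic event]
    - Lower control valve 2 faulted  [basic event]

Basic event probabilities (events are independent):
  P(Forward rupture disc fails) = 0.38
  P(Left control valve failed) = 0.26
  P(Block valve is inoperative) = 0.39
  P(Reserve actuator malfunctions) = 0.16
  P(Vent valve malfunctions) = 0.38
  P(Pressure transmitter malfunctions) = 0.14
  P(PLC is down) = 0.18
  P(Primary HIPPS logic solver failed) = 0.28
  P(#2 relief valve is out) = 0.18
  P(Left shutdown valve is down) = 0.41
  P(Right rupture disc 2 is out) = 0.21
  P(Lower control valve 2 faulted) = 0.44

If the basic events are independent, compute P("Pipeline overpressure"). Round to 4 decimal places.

0.9433

P(Control loop lost) [AND] = 0.39 × 0.16 = 0.062400
P(Shutdown chain lost) [OR] = 1 − (1−0.38) × (1−0.26) × (1−0.062400) = 0.569829
P(HIPPS stage inoperative) [AND] = 0.14 × 0.18 × 0.28 = 0.007056
P(Vent line unavailable) [OR] = 1 − (1−0.38) × (1−0.007056) × (1−0.18) × (1−0.41) = 0.702160
P(Relief train inoperative) [OR] = 1 − (1−0.702160) × (1−0.21) × (1−0.44) = 0.868236
P(Pipeline overpressure) [OR] = 1 − (1−0.569829) × (1−0.868236) = 0.943319
Rounded to 4 decimal places: P(Pipeline overpressure) ≈ 0.9433.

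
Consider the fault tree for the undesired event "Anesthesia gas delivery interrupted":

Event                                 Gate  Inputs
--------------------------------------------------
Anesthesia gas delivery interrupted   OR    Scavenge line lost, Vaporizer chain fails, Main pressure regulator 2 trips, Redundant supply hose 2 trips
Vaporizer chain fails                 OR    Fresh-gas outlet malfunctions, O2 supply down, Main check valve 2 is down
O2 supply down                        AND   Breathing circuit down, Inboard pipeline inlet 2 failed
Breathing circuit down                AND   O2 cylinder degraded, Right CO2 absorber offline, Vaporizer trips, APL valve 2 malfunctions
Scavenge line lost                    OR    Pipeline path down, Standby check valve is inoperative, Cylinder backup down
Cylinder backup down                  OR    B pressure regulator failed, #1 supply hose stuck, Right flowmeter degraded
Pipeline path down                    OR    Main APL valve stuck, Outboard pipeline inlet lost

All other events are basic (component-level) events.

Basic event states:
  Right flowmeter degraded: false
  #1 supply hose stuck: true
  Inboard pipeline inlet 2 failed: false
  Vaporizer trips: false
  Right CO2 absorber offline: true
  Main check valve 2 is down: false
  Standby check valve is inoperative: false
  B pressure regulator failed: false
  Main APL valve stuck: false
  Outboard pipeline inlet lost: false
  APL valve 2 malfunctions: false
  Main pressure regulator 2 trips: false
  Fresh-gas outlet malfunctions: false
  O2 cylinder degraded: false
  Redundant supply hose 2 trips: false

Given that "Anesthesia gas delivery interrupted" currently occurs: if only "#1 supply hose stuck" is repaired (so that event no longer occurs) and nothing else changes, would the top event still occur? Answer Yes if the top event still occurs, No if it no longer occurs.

Counterfactual: set "#1 supply hose stuck" to not occurred.
Pipeline path down [OR]: Main APL valve stuck=not, Outboard pipeline inlet lost=not → no input occurs → does not occur.
Cylinder backup down [OR]: B pressure regulator failed=not, #1 supply hose stuck=not, Right flowmeter degraded=not → no input occurs → does not occur.
Scavenge line lost [OR]: Pipeline path down=not, Standby check valve is inoperative=not, Cylinder backup down=not → no input occurs → does not occur.
Breathing circuit down [AND]: O2 cylinder degraded=not, Right CO2 absorber offline=occurs, Vaporizer trips=not, APL valve 2 malfunctions=not → not all inputs occur → does not occur.
O2 supply down [AND]: Breathing circuit down=not, Inboard pipeline inlet 2 failed=not → not all inputs occur → does not occur.
Vaporizer chain fails [OR]: Fresh-gas outlet malfunctions=not, O2 supply down=not, Main check valve 2 is down=not → no input occurs → does not occur.
Anesthesia gas delivery interrupted [OR]: Scavenge line lost=not, Vaporizer chain fails=not, Main pressure regulator 2 trips=not, Redundant supply hose 2 trips=not → no input occurs → does not occur.

No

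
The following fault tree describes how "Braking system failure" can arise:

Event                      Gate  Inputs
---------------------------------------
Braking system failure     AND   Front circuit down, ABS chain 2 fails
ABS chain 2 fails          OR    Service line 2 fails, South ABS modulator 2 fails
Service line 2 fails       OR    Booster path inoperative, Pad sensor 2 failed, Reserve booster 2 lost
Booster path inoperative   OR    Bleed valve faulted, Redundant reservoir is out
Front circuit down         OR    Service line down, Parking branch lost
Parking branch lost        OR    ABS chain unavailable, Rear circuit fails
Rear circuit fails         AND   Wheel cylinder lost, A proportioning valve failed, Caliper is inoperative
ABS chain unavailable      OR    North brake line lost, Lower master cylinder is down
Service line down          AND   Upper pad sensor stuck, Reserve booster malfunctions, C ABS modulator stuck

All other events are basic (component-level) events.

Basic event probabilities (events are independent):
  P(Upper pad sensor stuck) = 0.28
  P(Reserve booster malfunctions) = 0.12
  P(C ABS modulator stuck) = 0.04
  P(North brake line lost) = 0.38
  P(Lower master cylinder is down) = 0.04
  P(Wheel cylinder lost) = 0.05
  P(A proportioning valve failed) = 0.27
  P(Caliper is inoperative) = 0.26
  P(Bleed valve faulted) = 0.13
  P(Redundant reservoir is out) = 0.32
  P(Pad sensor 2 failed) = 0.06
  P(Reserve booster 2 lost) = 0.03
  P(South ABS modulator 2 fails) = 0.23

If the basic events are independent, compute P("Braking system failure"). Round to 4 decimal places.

0.2384

P(Service line down) [AND] = 0.28 × 0.12 × 0.04 = 0.001344
P(ABS chain unavailable) [OR] = 1 − (1−0.38) × (1−0.04) = 0.404800
P(Rear circuit fails) [AND] = 0.05 × 0.27 × 0.26 = 0.003510
P(Parking branch lost) [OR] = 1 − (1−0.404800) × (1−0.003510) = 0.406889
P(Front circuit down) [OR] = 1 − (1−0.001344) × (1−0.406889) = 0.407686
P(Booster path inoperative) [OR] = 1 − (1−0.13) × (1−0.32) = 0.408400
P(Service line 2 fails) [OR] = 1 − (1−0.408400) × (1−0.06) × (1−0.03) = 0.460579
P(ABS chain 2 fails) [OR] = 1 − (1−0.460579) × (1−0.23) = 0.584646
P(Braking system failure) [AND] = 0.407686 × 0.584646 = 0.238352
Rounded to 4 decimal places: P(Braking system failure) ≈ 0.2384.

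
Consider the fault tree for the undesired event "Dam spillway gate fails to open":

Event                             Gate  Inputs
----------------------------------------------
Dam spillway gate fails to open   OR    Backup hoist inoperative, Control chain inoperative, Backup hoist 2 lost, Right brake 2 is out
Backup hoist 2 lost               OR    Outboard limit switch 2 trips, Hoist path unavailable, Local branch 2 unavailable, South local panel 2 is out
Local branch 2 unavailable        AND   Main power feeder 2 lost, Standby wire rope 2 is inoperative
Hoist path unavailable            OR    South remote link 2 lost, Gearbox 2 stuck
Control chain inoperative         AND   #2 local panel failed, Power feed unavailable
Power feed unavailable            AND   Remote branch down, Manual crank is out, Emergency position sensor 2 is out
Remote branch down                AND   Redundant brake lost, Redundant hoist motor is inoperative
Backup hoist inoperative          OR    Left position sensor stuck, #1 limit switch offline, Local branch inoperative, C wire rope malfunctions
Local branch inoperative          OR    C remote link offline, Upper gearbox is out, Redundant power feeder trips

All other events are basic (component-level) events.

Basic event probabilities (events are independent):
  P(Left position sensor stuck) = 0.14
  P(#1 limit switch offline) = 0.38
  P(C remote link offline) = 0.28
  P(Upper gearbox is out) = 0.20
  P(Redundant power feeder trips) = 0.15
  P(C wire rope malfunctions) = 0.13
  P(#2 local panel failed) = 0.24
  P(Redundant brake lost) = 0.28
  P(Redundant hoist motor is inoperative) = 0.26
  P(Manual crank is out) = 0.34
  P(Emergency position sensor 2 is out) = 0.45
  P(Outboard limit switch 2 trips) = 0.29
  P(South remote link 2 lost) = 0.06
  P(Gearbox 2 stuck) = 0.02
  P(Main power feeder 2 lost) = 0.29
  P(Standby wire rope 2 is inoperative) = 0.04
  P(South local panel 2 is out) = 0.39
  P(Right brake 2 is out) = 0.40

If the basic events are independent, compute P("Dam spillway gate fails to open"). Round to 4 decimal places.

0.9464

P(Local branch inoperative) [OR] = 1 − (1−0.28) × (1−0.20) × (1−0.15) = 0.510400
P(Backup hoist inoperative) [OR] = 1 − (1−0.14) × (1−0.38) × (1−0.510400) × (1−0.13) = 0.772882
P(Remote branch down) [AND] = 0.28 × 0.26 = 0.072800
P(Power feed unavailable) [AND] = 0.072800 × 0.34 × 0.45 = 0.011138
P(Control chain inoperative) [AND] = 0.24 × 0.011138 = 0.002673
P(Hoist path unavailable) [OR] = 1 − (1−0.06) × (1−0.02) = 0.078800
P(Local branch 2 unavailable) [AND] = 0.29 × 0.04 = 0.011600
P(Backup hoist 2 lost) [OR] = 1 − (1−0.29) × (1−0.078800) × (1−0.011600) × (1−0.39) = 0.605656
P(Dam spillway gate fails to open) [OR] = 1 − (1−0.772882) × (1−0.002673) × (1−0.605656) × (1−0.40) = 0.946406
Rounded to 4 decimal places: P(Dam spillway gate fails to open) ≈ 0.9464.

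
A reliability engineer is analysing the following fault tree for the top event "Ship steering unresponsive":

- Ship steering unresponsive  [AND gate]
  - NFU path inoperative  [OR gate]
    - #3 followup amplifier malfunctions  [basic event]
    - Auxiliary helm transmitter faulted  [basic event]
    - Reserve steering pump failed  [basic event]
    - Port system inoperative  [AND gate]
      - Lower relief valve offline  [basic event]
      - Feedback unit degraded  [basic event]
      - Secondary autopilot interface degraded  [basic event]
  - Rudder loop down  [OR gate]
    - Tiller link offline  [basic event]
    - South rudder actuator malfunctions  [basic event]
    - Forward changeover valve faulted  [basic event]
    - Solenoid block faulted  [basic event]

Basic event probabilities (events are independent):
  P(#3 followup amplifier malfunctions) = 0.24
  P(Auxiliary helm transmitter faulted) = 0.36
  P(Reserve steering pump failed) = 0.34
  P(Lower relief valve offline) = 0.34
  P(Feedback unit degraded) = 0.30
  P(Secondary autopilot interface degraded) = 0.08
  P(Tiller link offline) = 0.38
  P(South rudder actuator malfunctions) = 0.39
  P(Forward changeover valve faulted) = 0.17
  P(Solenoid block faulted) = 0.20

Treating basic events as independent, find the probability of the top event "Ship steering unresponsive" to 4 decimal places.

0.5104

P(Port system inoperative) [AND] = 0.34 × 0.30 × 0.08 = 0.008160
P(NFU path inoperative) [OR] = 1 − (1−0.24) × (1−0.36) × (1−0.34) × (1−0.008160) = 0.681596
P(Rudder loop down) [OR] = 1 − (1−0.38) × (1−0.39) × (1−0.17) × (1−0.20) = 0.748875
P(Ship steering unresponsive) [AND] = 0.681596 × 0.748875 = 0.510430
Rounded to 4 decimal places: P(Ship steering unresponsive) ≈ 0.5104.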